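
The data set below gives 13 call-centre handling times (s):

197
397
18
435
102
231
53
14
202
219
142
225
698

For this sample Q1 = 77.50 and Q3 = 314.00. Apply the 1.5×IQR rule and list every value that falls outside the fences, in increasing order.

698

IQR = Q3 − Q1 = 314.00 − 77.50 = 236.50.
Lower fence = Q1 − 1.5·IQR = 77.50 − 354.75 = -277.25.
Upper fence = Q3 + 1.5·IQR = 314.00 + 354.75 = 668.75.
698 > 668.75 → outlier.
All remaining values lie within [-277.25, 668.75].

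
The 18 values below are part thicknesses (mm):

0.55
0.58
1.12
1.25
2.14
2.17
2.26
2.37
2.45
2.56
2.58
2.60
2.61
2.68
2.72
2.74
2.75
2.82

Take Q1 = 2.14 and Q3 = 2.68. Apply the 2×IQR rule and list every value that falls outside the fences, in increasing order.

IQR = Q3 − Q1 = 2.68 − 2.14 = 0.54.
Lower fence = Q1 − 2·IQR = 2.14 − 1.08 = 1.06.
Upper fence = Q3 + 2·IQR = 2.68 + 1.08 = 3.76.
0.55 < 1.06 → outlier.
0.58 < 1.06 → outlier.
All remaining values lie within [1.06, 3.76].

0.55, 0.58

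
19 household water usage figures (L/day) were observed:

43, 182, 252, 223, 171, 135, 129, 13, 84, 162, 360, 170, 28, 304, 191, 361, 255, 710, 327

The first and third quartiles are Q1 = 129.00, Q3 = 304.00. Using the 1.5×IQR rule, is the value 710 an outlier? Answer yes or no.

yes

IQR = Q3 − Q1 = 304.00 − 129.00 = 175.00.
Lower fence = Q1 − 1.5·IQR = 129.00 − 262.50 = -133.50.
Upper fence = Q3 + 1.5·IQR = 304.00 + 262.50 = 566.50.
710 lies above the upper fence.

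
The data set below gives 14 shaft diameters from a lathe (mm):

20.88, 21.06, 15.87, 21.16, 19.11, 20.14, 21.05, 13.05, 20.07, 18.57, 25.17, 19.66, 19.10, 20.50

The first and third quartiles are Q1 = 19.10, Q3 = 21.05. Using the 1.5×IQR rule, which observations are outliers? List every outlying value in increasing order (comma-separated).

IQR = Q3 − Q1 = 21.05 − 19.10 = 1.95.
Lower fence = Q1 − 1.5·IQR = 19.10 − 2.925 = 16.175.
Upper fence = Q3 + 1.5·IQR = 21.05 + 2.925 = 23.975.
13.05 < 16.175 → outlier.
15.87 < 16.175 → outlier.
25.17 > 23.975 → outlier.
All remaining values lie within [16.175, 23.975].

13.05, 15.87, 25.17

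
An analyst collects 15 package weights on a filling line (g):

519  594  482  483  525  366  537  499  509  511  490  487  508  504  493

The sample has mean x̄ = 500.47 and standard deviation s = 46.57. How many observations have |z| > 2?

2

Cutoffs: x̄ ± 2s = [407.33, 593.61].
Outside the cutoffs: 366, 594.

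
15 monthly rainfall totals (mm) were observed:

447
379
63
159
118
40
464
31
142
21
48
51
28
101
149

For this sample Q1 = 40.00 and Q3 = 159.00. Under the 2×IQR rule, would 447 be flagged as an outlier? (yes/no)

IQR = Q3 − Q1 = 159.00 − 40.00 = 119.00.
Lower fence = Q1 − 2·IQR = 40.00 − 238.00 = -198.00.
Upper fence = Q3 + 2·IQR = 159.00 + 238.00 = 397.00.
447 lies above the upper fence.

yes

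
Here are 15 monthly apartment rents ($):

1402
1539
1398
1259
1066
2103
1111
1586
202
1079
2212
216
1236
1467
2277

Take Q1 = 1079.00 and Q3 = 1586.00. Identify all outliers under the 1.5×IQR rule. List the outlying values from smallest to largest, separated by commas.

202, 216

IQR = Q3 − Q1 = 1586.00 − 1079.00 = 507.00.
Lower fence = Q1 − 1.5·IQR = 1079.00 − 760.50 = 318.50.
Upper fence = Q3 + 1.5·IQR = 1586.00 + 760.50 = 2346.50.
202 < 318.50 → outlier.
216 < 318.50 → outlier.
All remaining values lie within [318.50, 2346.50].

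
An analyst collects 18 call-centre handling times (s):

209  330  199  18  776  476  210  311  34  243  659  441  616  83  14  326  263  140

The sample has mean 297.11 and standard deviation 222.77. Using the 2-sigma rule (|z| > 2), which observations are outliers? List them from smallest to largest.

776

Cutoffs at x̄ ± 2s: 297.11 ± 2·222.77 = [-148.43, 742.65].
776: z = 2.15, |z| > 2 → outlier.
Every other value lies within [-148.43, 742.65].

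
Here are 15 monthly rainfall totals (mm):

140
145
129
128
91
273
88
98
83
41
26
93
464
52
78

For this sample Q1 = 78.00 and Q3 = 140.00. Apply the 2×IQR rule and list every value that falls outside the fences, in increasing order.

IQR = Q3 − Q1 = 140.00 − 78.00 = 62.00.
Lower fence = Q1 − 2·IQR = 78.00 − 124.00 = -46.00.
Upper fence = Q3 + 2·IQR = 140.00 + 124.00 = 264.00.
273 > 264.00 → outlier.
464 > 264.00 → outlier.
All remaining values lie within [-46.00, 264.00].

273, 464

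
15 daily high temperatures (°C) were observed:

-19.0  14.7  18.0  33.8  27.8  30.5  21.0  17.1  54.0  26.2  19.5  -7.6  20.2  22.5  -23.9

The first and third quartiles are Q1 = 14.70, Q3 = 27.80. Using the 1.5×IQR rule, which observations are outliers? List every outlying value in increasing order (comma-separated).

IQR = Q3 − Q1 = 27.80 − 14.70 = 13.10.
Lower fence = Q1 − 1.5·IQR = 14.70 − 19.65 = -4.95.
Upper fence = Q3 + 1.5·IQR = 27.80 + 19.65 = 47.45.
-23.9 < -4.95 → outlier.
-19.0 < -4.95 → outlier.
-7.6 < -4.95 → outlier.
54.0 > 47.45 → outlier.
All remaining values lie within [-4.95, 47.45].

-23.9, -19.0, -7.6, 54.0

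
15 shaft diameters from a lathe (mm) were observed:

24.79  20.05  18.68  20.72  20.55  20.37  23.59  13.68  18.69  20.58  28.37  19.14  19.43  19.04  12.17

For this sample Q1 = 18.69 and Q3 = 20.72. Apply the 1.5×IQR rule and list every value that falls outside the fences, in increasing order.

12.17, 13.68, 24.79, 28.37

IQR = Q3 − Q1 = 20.72 − 18.69 = 2.03.
Lower fence = Q1 − 1.5·IQR = 18.69 − 3.045 = 15.645.
Upper fence = Q3 + 1.5·IQR = 20.72 + 3.045 = 23.765.
12.17 < 15.645 → outlier.
13.68 < 15.645 → outlier.
24.79 > 23.765 → outlier.
28.37 > 23.765 → outlier.
All remaining values lie within [15.645, 23.765].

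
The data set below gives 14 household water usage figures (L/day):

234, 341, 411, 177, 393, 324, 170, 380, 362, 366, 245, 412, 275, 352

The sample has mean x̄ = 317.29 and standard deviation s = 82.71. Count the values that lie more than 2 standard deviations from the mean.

0

Cutoffs: x̄ ± 2s = [151.87, 482.71].
Every value lies within the cutoffs.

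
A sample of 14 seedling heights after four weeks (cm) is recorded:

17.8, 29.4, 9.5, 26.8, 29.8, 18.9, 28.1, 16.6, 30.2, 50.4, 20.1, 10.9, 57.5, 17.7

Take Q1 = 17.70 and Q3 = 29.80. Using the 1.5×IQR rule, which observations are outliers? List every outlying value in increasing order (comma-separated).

IQR = Q3 − Q1 = 29.80 − 17.70 = 12.10.
Lower fence = Q1 − 1.5·IQR = 17.70 − 18.15 = -0.45.
Upper fence = Q3 + 1.5·IQR = 29.80 + 18.15 = 47.95.
50.4 > 47.95 → outlier.
57.5 > 47.95 → outlier.
All remaining values lie within [-0.45, 47.95].

50.4, 57.5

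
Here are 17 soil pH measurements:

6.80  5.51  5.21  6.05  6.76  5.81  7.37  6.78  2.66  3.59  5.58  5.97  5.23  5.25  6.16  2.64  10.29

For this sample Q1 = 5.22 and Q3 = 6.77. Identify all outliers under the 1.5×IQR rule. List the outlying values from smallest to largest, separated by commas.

2.64, 2.66, 10.29

IQR = Q3 − Q1 = 6.77 − 5.22 = 1.55.
Lower fence = Q1 − 1.5·IQR = 5.22 − 2.325 = 2.895.
Upper fence = Q3 + 1.5·IQR = 6.77 + 2.325 = 9.095.
2.64 < 2.895 → outlier.
2.66 < 2.895 → outlier.
10.29 > 9.095 → outlier.
All remaining values lie within [2.895, 9.095].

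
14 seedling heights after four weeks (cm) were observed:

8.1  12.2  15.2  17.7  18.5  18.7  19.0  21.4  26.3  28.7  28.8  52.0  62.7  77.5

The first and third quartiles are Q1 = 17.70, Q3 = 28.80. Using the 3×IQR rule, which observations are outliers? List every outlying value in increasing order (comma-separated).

IQR = Q3 − Q1 = 28.80 − 17.70 = 11.10.
Lower fence = Q1 − 3·IQR = 17.70 − 33.30 = -15.60.
Upper fence = Q3 + 3·IQR = 28.80 + 33.30 = 62.10.
62.7 > 62.10 → outlier.
77.5 > 62.10 → outlier.
All remaining values lie within [-15.60, 62.10].

62.7, 77.5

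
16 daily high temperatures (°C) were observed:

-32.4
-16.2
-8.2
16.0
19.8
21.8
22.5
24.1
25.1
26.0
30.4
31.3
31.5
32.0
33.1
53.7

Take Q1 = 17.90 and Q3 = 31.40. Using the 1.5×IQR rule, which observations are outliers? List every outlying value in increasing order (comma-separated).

IQR = Q3 − Q1 = 31.40 − 17.90 = 13.50.
Lower fence = Q1 − 1.5·IQR = 17.90 − 20.25 = -2.35.
Upper fence = Q3 + 1.5·IQR = 31.40 + 20.25 = 51.65.
-32.4 < -2.35 → outlier.
-16.2 < -2.35 → outlier.
-8.2 < -2.35 → outlier.
53.7 > 51.65 → outlier.
All remaining values lie within [-2.35, 51.65].

-32.4, -16.2, -8.2, 53.7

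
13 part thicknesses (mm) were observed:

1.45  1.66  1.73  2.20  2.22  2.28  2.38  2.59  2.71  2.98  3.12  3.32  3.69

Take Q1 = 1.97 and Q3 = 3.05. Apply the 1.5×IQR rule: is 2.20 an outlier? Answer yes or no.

no

IQR = Q3 − Q1 = 3.05 − 1.97 = 1.08.
Lower fence = Q1 − 1.5·IQR = 1.97 − 1.62 = 0.35.
Upper fence = Q3 + 1.5·IQR = 3.05 + 1.62 = 4.67.
2.20 lies within [0.35, 4.67].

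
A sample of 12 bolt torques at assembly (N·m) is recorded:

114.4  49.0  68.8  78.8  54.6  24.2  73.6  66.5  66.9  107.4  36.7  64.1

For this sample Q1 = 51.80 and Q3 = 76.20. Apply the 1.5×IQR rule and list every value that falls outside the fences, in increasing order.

IQR = Q3 − Q1 = 76.20 − 51.80 = 24.40.
Lower fence = Q1 − 1.5·IQR = 51.80 − 36.60 = 15.20.
Upper fence = Q3 + 1.5·IQR = 76.20 + 36.60 = 112.80.
114.4 > 112.80 → outlier.
All remaining values lie within [15.20, 112.80].

114.4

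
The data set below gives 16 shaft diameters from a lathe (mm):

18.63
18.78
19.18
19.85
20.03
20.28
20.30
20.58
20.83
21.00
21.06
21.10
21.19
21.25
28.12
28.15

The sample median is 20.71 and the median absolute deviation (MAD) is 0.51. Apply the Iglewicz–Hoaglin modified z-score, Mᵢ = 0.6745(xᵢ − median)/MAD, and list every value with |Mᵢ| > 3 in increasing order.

|Mᵢ| > 3 ⇔ |xᵢ − 20.71| > 3·0.51/0.6745 = 2.27.
So outliers lie outside [18.44, 22.98].
28.12: M = 9.80 → outlier.
28.15: M = 9.84 → outlier.

28.12, 28.15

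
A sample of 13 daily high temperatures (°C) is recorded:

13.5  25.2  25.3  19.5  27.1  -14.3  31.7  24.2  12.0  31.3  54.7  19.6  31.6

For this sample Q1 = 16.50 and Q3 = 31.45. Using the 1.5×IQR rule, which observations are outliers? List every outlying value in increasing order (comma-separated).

-14.3, 54.7

IQR = Q3 − Q1 = 31.45 − 16.50 = 14.95.
Lower fence = Q1 − 1.5·IQR = 16.50 − 22.425 = -5.925.
Upper fence = Q3 + 1.5·IQR = 31.45 + 22.425 = 53.875.
-14.3 < -5.925 → outlier.
54.7 > 53.875 → outlier.
All remaining values lie within [-5.925, 53.875].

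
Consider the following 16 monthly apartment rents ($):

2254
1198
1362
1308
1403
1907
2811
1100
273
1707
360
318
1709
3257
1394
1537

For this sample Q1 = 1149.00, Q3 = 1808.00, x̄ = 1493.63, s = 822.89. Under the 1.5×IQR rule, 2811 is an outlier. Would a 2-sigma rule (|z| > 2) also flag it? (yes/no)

z = (2811 − 1493.63) / 822.89 = 1.60.
|z| = 1.60 ≤ 2.

no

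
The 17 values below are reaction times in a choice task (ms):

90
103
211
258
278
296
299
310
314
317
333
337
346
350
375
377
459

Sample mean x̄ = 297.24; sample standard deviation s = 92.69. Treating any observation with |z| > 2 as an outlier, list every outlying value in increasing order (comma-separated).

90, 103

Cutoffs at x̄ ± 2s: 297.24 ± 2·92.69 = [111.86, 482.62].
90: z = -2.24, |z| > 2 → outlier.
103: z = -2.10, |z| > 2 → outlier.
Every other value lies within [111.86, 482.62].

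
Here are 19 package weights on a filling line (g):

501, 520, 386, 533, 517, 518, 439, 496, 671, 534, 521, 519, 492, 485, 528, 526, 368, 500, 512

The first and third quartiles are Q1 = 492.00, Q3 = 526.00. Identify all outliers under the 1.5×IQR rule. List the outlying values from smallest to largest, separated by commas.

368, 386, 439, 671

IQR = Q3 − Q1 = 526.00 − 492.00 = 34.00.
Lower fence = Q1 − 1.5·IQR = 492.00 − 51.00 = 441.00.
Upper fence = Q3 + 1.5·IQR = 526.00 + 51.00 = 577.00.
368 < 441.00 → outlier.
386 < 441.00 → outlier.
439 < 441.00 → outlier.
671 > 577.00 → outlier.
All remaining values lie within [441.00, 577.00].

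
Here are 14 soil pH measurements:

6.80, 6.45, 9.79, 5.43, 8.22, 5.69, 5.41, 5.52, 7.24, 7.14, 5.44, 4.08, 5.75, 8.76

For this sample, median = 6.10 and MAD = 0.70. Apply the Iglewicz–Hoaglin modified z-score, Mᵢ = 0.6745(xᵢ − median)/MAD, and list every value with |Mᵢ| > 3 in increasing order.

9.79

|Mᵢ| > 3 ⇔ |xᵢ − 6.10| > 3·0.70/0.6745 = 3.11.
So outliers lie outside [2.99, 9.21].
9.79: M = 3.56 → outlier.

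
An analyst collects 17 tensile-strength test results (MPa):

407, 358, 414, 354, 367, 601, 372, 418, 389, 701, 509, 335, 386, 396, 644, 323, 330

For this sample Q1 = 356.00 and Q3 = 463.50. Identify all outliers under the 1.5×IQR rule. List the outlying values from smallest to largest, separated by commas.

644, 701

IQR = Q3 − Q1 = 463.50 − 356.00 = 107.50.
Lower fence = Q1 − 1.5·IQR = 356.00 − 161.25 = 194.75.
Upper fence = Q3 + 1.5·IQR = 463.50 + 161.25 = 624.75.
644 > 624.75 → outlier.
701 > 624.75 → outlier.
All remaining values lie within [194.75, 624.75].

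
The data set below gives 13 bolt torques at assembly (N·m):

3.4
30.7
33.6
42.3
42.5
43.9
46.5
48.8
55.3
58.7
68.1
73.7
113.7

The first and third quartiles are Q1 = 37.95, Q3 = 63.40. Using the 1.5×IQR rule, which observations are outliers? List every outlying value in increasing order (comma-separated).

IQR = Q3 − Q1 = 63.40 − 37.95 = 25.45.
Lower fence = Q1 − 1.5·IQR = 37.95 − 38.175 = -0.225.
Upper fence = Q3 + 1.5·IQR = 63.40 + 38.175 = 101.575.
113.7 > 101.575 → outlier.
All remaining values lie within [-0.225, 101.575].

113.7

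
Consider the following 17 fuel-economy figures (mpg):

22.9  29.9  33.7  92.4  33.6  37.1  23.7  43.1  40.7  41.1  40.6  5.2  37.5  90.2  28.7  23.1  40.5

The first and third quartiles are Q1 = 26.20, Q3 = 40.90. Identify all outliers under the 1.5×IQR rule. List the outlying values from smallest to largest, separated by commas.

90.2, 92.4

IQR = Q3 − Q1 = 40.90 − 26.20 = 14.70.
Lower fence = Q1 − 1.5·IQR = 26.20 − 22.05 = 4.15.
Upper fence = Q3 + 1.5·IQR = 40.90 + 22.05 = 62.95.
90.2 > 62.95 → outlier.
92.4 > 62.95 → outlier.
All remaining values lie within [4.15, 62.95].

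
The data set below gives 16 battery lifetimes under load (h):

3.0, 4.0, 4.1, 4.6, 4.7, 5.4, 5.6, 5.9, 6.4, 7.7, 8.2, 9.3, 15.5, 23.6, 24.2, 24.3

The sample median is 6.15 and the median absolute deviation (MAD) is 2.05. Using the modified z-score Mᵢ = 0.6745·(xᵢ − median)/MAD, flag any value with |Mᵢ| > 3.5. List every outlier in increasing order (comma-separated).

|Mᵢ| > 3.5 ⇔ |xᵢ − 6.15| > 3.5·2.05/0.6745 = 10.64.
So outliers lie outside [-4.49, 16.79].
23.6: M = 5.74 → outlier.
24.2: M = 5.94 → outlier.
24.3: M = 5.97 → outlier.

23.6, 24.2, 24.3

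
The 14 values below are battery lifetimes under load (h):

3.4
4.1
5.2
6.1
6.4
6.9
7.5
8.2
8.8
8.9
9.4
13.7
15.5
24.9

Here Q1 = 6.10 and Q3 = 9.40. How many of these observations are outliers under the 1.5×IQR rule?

2

IQR = 3.30; fences at 6.10 − 4.95 = 1.15 and 9.40 + 4.95 = 14.35.
Outside the cutoffs: 15.5, 24.9.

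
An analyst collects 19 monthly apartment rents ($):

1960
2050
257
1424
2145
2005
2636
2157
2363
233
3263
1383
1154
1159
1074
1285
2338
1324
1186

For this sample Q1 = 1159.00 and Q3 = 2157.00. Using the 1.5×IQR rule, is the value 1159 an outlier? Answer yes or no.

IQR = Q3 − Q1 = 2157.00 − 1159.00 = 998.00.
Lower fence = Q1 − 1.5·IQR = 1159.00 − 1497.00 = -338.00.
Upper fence = Q3 + 1.5·IQR = 2157.00 + 1497.00 = 3654.00.
1159 lies within [-338.00, 3654.00].

no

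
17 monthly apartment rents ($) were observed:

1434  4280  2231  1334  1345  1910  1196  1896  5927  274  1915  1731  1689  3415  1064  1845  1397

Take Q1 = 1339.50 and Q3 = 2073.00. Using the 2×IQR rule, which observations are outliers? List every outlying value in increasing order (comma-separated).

IQR = Q3 − Q1 = 2073.00 − 1339.50 = 733.50.
Lower fence = Q1 − 2·IQR = 1339.50 − 1467.00 = -127.50.
Upper fence = Q3 + 2·IQR = 2073.00 + 1467.00 = 3540.00.
4280 > 3540.00 → outlier.
5927 > 3540.00 → outlier.
All remaining values lie within [-127.50, 3540.00].

4280, 5927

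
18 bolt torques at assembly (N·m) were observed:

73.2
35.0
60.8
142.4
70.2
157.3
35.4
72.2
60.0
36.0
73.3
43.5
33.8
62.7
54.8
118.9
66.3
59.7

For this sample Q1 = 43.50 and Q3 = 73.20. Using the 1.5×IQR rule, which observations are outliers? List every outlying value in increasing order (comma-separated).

118.9, 142.4, 157.3

IQR = Q3 − Q1 = 73.20 − 43.50 = 29.70.
Lower fence = Q1 − 1.5·IQR = 43.50 − 44.55 = -1.05.
Upper fence = Q3 + 1.5·IQR = 73.20 + 44.55 = 117.75.
118.9 > 117.75 → outlier.
142.4 > 117.75 → outlier.
157.3 > 117.75 → outlier.
All remaining values lie within [-1.05, 117.75].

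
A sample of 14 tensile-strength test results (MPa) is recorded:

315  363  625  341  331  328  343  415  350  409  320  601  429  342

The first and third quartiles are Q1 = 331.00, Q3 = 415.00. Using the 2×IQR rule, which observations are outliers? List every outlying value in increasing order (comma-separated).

601, 625

IQR = Q3 − Q1 = 415.00 − 331.00 = 84.00.
Lower fence = Q1 − 2·IQR = 331.00 − 168.00 = 163.00.
Upper fence = Q3 + 2·IQR = 415.00 + 168.00 = 583.00.
601 > 583.00 → outlier.
625 > 583.00 → outlier.
All remaining values lie within [163.00, 583.00].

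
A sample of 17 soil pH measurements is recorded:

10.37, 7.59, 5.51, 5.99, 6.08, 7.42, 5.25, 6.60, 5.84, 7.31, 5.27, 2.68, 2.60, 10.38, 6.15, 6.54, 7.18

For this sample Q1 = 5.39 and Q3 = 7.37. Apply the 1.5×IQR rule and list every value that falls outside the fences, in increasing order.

10.37, 10.38

IQR = Q3 − Q1 = 7.37 − 5.39 = 1.98.
Lower fence = Q1 − 1.5·IQR = 5.39 − 2.97 = 2.42.
Upper fence = Q3 + 1.5·IQR = 7.37 + 2.97 = 10.34.
10.37 > 10.34 → outlier.
10.38 > 10.34 → outlier.
All remaining values lie within [2.42, 10.34].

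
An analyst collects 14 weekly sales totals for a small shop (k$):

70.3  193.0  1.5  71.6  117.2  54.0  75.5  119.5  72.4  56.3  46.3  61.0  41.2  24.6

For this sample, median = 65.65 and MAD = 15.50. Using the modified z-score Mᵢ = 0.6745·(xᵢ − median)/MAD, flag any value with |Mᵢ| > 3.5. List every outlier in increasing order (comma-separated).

|Mᵢ| > 3.5 ⇔ |xᵢ − 65.65| > 3.5·15.50/0.6745 = 80.43.
So outliers lie outside [-14.78, 146.08].
193.0: M = 5.54 → outlier.

193.0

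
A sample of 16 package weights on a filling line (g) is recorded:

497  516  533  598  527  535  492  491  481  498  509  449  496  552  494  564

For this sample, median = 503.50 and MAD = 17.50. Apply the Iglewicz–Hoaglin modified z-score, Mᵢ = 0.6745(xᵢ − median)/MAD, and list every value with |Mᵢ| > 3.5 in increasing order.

|Mᵢ| > 3.5 ⇔ |xᵢ − 503.50| > 3.5·17.50/0.6745 = 90.81.
So outliers lie outside [412.69, 594.31].
598: M = 3.64 → outlier.

598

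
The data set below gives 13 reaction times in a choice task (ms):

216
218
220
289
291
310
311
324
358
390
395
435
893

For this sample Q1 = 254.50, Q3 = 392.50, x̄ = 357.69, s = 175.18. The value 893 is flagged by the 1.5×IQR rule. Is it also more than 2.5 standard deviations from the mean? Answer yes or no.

z = (893 − 357.69) / 175.18 = 3.06.
|z| = 3.06 > 2.5.

yes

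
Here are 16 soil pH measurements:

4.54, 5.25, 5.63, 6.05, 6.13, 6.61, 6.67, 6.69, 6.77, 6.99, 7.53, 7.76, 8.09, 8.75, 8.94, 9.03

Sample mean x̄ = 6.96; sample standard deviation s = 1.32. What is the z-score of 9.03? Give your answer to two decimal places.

1.57

z = (9.03 − 6.96) / 1.32 = 1.57.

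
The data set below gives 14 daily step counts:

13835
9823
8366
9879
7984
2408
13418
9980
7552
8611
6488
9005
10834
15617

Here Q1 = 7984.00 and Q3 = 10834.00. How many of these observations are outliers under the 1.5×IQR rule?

IQR = 2850.00; fences at 7984.00 − 4275.00 = 3709.00 and 10834.00 + 4275.00 = 15109.00.
Outside the cutoffs: 2408, 15617.

2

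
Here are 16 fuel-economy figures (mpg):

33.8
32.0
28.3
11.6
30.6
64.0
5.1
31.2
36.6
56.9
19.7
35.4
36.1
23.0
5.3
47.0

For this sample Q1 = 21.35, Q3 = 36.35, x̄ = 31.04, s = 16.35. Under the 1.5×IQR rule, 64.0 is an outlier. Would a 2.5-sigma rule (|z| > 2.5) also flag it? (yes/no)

z = (64.0 − 31.04) / 16.35 = 2.02.
|z| = 2.02 ≤ 2.5.

no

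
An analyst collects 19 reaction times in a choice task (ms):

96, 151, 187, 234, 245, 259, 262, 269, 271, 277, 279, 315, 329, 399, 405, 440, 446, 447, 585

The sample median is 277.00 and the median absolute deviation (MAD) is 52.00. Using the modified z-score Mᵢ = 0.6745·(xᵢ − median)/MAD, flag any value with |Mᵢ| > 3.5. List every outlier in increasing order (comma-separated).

|Mᵢ| > 3.5 ⇔ |xᵢ − 277.00| > 3.5·52.00/0.6745 = 269.83.
So outliers lie outside [7.17, 546.83].
585: M = 4.00 → outlier.

585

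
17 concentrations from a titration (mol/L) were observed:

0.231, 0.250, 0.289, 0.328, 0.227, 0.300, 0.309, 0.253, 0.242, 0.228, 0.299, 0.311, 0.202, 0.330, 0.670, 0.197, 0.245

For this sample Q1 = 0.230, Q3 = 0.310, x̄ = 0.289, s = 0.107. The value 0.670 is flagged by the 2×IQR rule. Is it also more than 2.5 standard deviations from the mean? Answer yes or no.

z = (0.670 − 0.289) / 0.107 = 3.56.
|z| = 3.56 > 2.5.

yes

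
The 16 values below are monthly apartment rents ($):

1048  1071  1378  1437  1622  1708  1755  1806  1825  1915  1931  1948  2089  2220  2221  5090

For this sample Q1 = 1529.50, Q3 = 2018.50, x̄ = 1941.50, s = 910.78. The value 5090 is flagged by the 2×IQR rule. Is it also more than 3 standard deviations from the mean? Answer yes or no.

yes

z = (5090 − 1941.50) / 910.78 = 3.46.
|z| = 3.46 > 3.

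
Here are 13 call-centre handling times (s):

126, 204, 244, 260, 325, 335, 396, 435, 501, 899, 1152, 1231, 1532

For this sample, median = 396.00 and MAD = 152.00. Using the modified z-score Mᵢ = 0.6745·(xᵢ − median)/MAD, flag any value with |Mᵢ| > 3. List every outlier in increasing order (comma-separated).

|Mᵢ| > 3 ⇔ |xᵢ − 396.00| > 3·152.00/0.6745 = 676.06.
So outliers lie outside [-280.06, 1072.06].
1152: M = 3.35 → outlier.
1231: M = 3.71 → outlier.
1532: M = 5.04 → outlier.

1152, 1231, 1532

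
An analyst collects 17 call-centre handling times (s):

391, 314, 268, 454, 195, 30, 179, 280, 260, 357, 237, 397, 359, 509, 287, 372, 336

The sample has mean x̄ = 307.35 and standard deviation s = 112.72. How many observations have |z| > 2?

1

Cutoffs: x̄ ± 2s = [81.91, 532.79].
Outside the cutoffs: 30.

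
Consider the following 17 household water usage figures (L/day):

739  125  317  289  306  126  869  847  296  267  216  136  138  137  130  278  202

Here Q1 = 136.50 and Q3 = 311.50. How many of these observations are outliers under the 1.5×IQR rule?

3

IQR = 175.00; fences at 136.50 − 262.50 = -126.00 and 311.50 + 262.50 = 574.00.
Outside the cutoffs: 739, 847, 869.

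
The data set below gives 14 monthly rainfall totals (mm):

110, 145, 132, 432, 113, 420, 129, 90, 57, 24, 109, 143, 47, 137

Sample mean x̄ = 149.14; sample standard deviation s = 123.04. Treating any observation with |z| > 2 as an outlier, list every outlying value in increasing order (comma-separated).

Cutoffs at x̄ ± 2s: 149.14 ± 2·123.04 = [-96.94, 395.22].
420: z = 2.20, |z| > 2 → outlier.
432: z = 2.30, |z| > 2 → outlier.
Every other value lies within [-96.94, 395.22].

420, 432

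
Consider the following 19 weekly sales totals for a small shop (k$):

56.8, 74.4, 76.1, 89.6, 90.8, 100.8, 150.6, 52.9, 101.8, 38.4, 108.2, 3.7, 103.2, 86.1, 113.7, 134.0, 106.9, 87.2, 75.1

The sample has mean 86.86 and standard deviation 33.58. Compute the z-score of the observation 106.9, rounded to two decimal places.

0.60

z = (106.9 − 86.86) / 33.58 = 0.60.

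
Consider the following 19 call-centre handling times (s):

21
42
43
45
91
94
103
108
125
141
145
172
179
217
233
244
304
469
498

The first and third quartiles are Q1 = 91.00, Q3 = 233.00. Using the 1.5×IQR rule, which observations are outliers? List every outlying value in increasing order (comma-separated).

IQR = Q3 − Q1 = 233.00 − 91.00 = 142.00.
Lower fence = Q1 − 1.5·IQR = 91.00 − 213.00 = -122.00.
Upper fence = Q3 + 1.5·IQR = 233.00 + 213.00 = 446.00.
469 > 446.00 → outlier.
498 > 446.00 → outlier.
All remaining values lie within [-122.00, 446.00].

469, 498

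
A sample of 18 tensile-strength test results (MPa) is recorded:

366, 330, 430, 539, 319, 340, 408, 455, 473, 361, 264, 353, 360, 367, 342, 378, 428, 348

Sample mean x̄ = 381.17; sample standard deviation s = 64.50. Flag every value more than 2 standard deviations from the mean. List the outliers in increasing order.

Cutoffs at x̄ ± 2s: 381.17 ± 2·64.50 = [252.17, 510.17].
539: z = 2.45, |z| > 2 → outlier.
Every other value lies within [252.17, 510.17].

539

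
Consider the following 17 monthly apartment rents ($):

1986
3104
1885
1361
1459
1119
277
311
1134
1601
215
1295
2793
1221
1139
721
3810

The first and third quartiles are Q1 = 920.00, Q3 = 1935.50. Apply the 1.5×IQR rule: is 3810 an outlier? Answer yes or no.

IQR = Q3 − Q1 = 1935.50 − 920.00 = 1015.50.
Lower fence = Q1 − 1.5·IQR = 920.00 − 1523.25 = -603.25.
Upper fence = Q3 + 1.5·IQR = 1935.50 + 1523.25 = 3458.75.
3810 lies above the upper fence.

yes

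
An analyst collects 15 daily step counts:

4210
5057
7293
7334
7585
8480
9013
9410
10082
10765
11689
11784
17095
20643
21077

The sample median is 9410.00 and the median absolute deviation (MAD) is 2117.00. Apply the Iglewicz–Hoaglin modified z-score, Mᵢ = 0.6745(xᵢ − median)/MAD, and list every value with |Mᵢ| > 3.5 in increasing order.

20643, 21077

|Mᵢ| > 3.5 ⇔ |xᵢ − 9410.00| > 3.5·2117.00/0.6745 = 10985.17.
So outliers lie outside [-1575.17, 20395.17].
20643: M = 3.58 → outlier.
21077: M = 3.72 → outlier.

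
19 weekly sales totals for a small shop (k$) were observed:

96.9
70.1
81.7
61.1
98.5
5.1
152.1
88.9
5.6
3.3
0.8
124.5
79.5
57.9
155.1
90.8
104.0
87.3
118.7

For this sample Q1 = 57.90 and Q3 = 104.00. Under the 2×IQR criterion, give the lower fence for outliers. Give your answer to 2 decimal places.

IQR = Q3 − Q1 = 104.00 − 57.90 = 46.10.
Lower fence = Q1 − 2·IQR = 57.90 − 92.20 = -34.30.
Upper fence = Q3 + 2·IQR = 104.00 + 92.20 = 196.20.

-34.30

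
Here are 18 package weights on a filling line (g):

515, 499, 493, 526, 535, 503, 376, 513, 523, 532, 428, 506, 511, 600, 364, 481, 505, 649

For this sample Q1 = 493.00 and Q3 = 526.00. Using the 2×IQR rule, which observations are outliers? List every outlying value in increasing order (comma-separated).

IQR = Q3 − Q1 = 526.00 − 493.00 = 33.00.
Lower fence = Q1 − 2·IQR = 493.00 − 66.00 = 427.00.
Upper fence = Q3 + 2·IQR = 526.00 + 66.00 = 592.00.
364 < 427.00 → outlier.
376 < 427.00 → outlier.
600 > 592.00 → outlier.
649 > 592.00 → outlier.
All remaining values lie within [427.00, 592.00].

364, 376, 600, 649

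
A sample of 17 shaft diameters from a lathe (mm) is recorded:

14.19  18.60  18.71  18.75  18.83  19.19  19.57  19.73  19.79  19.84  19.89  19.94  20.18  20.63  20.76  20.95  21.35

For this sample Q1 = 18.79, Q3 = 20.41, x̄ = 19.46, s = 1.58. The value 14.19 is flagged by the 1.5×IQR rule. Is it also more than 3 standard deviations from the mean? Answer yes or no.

yes

z = (14.19 − 19.46) / 1.58 = -3.34.
|z| = 3.34 > 3.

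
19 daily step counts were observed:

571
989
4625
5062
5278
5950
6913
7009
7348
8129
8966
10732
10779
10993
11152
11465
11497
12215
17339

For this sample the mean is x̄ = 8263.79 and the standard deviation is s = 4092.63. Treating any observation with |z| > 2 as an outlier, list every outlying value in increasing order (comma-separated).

17339

Cutoffs at x̄ ± 2s: 8263.79 ± 2·4092.63 = [78.53, 16449.05].
17339: z = 2.22, |z| > 2 → outlier.
Every other value lies within [78.53, 16449.05].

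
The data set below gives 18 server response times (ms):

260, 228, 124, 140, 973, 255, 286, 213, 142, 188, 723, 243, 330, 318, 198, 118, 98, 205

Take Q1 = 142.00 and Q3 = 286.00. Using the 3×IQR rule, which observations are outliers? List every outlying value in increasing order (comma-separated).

723, 973

IQR = Q3 − Q1 = 286.00 − 142.00 = 144.00.
Lower fence = Q1 − 3·IQR = 142.00 − 432.00 = -290.00.
Upper fence = Q3 + 3·IQR = 286.00 + 432.00 = 718.00.
723 > 718.00 → outlier.
973 > 718.00 → outlier.
All remaining values lie within [-290.00, 718.00].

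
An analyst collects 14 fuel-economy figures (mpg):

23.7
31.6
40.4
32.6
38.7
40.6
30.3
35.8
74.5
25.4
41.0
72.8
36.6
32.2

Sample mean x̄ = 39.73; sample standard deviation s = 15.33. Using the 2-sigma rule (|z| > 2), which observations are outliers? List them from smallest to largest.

Cutoffs at x̄ ± 2s: 39.73 ± 2·15.33 = [9.07, 70.39].
72.8: z = 2.16, |z| > 2 → outlier.
74.5: z = 2.27, |z| > 2 → outlier.
Every other value lies within [9.07, 70.39].

72.8, 74.5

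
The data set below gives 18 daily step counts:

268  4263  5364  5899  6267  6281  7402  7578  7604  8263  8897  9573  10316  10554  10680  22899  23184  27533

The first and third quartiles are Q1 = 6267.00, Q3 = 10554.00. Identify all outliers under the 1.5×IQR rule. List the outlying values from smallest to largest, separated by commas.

22899, 23184, 27533

IQR = Q3 − Q1 = 10554.00 − 6267.00 = 4287.00.
Lower fence = Q1 − 1.5·IQR = 6267.00 − 6430.50 = -163.50.
Upper fence = Q3 + 1.5·IQR = 10554.00 + 6430.50 = 16984.50.
22899 > 16984.50 → outlier.
23184 > 16984.50 → outlier.
27533 > 16984.50 → outlier.
All remaining values lie within [-163.50, 16984.50].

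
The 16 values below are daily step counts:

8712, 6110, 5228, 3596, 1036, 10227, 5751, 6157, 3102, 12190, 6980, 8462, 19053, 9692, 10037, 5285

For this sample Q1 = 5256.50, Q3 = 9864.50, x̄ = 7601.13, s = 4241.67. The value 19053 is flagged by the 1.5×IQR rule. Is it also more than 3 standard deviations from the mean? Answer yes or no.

no

z = (19053 − 7601.13) / 4241.67 = 2.70.
|z| = 2.70 ≤ 3.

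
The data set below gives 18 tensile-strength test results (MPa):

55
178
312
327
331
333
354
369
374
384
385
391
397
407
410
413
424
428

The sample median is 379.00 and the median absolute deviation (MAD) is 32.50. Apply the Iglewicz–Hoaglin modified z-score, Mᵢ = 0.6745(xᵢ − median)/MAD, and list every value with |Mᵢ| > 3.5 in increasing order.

55, 178

|Mᵢ| > 3.5 ⇔ |xᵢ − 379.00| > 3.5·32.50/0.6745 = 168.64.
So outliers lie outside [210.36, 547.64].
55: M = -6.72 → outlier.
178: M = -4.17 → outlier.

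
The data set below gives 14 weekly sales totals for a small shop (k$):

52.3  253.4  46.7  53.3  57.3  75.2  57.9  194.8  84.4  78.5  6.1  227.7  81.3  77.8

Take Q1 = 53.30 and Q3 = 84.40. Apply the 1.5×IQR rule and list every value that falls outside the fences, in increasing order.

6.1, 194.8, 227.7, 253.4

IQR = Q3 − Q1 = 84.40 − 53.30 = 31.10.
Lower fence = Q1 − 1.5·IQR = 53.30 − 46.65 = 6.65.
Upper fence = Q3 + 1.5·IQR = 84.40 + 46.65 = 131.05.
6.1 < 6.65 → outlier.
194.8 > 131.05 → outlier.
227.7 > 131.05 → outlier.
253.4 > 131.05 → outlier.
All remaining values lie within [6.65, 131.05].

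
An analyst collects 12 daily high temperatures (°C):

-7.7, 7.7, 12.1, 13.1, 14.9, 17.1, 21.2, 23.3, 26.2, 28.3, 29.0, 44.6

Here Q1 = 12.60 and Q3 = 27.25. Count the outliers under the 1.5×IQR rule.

IQR = 14.65; fences at 12.60 − 21.975 = -9.375 and 27.25 + 21.975 = 49.225.
Every value lies within the cutoffs.

0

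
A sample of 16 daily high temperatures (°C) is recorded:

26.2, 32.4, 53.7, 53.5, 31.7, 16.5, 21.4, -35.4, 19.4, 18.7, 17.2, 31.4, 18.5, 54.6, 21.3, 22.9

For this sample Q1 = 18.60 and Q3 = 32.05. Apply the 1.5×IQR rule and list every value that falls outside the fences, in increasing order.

-35.4, 53.5, 53.7, 54.6

IQR = Q3 − Q1 = 32.05 − 18.60 = 13.45.
Lower fence = Q1 − 1.5·IQR = 18.60 − 20.175 = -1.575.
Upper fence = Q3 + 1.5·IQR = 32.05 + 20.175 = 52.225.
-35.4 < -1.575 → outlier.
53.5 > 52.225 → outlier.
53.7 > 52.225 → outlier.
54.6 > 52.225 → outlier.
All remaining values lie within [-1.575, 52.225].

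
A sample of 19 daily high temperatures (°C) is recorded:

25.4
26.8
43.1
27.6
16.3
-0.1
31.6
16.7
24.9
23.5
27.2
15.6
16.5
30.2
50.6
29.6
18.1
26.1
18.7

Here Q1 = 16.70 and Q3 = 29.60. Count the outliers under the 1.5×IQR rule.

1

IQR = 12.90; fences at 16.70 − 19.35 = -2.65 and 29.60 + 19.35 = 48.95.
Outside the cutoffs: 50.6.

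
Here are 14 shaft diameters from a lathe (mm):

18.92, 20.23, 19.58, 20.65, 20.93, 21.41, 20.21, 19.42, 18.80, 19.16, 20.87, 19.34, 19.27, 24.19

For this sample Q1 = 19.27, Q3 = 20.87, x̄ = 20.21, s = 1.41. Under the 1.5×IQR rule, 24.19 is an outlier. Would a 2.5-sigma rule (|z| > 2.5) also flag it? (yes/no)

yes

z = (24.19 − 20.21) / 1.41 = 2.82.
|z| = 2.82 > 2.5.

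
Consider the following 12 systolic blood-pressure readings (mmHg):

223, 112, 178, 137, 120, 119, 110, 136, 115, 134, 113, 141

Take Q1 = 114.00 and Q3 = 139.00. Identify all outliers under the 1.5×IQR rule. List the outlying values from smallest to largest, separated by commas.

178, 223

IQR = Q3 − Q1 = 139.00 − 114.00 = 25.00.
Lower fence = Q1 − 1.5·IQR = 114.00 − 37.50 = 76.50.
Upper fence = Q3 + 1.5·IQR = 139.00 + 37.50 = 176.50.
178 > 176.50 → outlier.
223 > 176.50 → outlier.
All remaining values lie within [76.50, 176.50].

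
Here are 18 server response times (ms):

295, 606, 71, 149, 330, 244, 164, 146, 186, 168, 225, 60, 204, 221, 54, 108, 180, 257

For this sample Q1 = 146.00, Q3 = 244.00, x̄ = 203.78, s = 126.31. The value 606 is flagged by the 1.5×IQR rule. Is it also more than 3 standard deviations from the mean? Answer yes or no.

z = (606 − 203.78) / 126.31 = 3.18.
|z| = 3.18 > 3.

yes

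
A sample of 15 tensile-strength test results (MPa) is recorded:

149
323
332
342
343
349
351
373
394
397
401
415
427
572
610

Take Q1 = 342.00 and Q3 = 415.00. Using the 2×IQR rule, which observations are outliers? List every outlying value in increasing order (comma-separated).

149, 572, 610

IQR = Q3 − Q1 = 415.00 − 342.00 = 73.00.
Lower fence = Q1 − 2·IQR = 342.00 − 146.00 = 196.00.
Upper fence = Q3 + 2·IQR = 415.00 + 146.00 = 561.00.
149 < 196.00 → outlier.
572 > 561.00 → outlier.
610 > 561.00 → outlier.
All remaining values lie within [196.00, 561.00].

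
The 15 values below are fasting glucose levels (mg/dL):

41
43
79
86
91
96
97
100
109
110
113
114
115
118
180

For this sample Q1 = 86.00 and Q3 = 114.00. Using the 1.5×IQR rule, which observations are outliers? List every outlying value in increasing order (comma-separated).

41, 43, 180

IQR = Q3 − Q1 = 114.00 − 86.00 = 28.00.
Lower fence = Q1 − 1.5·IQR = 86.00 − 42.00 = 44.00.
Upper fence = Q3 + 1.5·IQR = 114.00 + 42.00 = 156.00.
41 < 44.00 → outlier.
43 < 44.00 → outlier.
180 > 156.00 → outlier.
All remaining values lie within [44.00, 156.00].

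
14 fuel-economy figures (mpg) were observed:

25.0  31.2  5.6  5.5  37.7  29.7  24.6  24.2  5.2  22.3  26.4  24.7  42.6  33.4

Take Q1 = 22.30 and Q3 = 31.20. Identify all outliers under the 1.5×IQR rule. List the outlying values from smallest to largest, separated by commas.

5.2, 5.5, 5.6

IQR = Q3 − Q1 = 31.20 − 22.30 = 8.90.
Lower fence = Q1 − 1.5·IQR = 22.30 − 13.35 = 8.95.
Upper fence = Q3 + 1.5·IQR = 31.20 + 13.35 = 44.55.
5.2 < 8.95 → outlier.
5.5 < 8.95 → outlier.
5.6 < 8.95 → outlier.
All remaining values lie within [8.95, 44.55].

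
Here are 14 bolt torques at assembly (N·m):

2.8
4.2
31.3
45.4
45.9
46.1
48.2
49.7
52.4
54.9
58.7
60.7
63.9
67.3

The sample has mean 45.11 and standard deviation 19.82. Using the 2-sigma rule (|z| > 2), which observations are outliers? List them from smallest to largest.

Cutoffs at x̄ ± 2s: 45.11 ± 2·19.82 = [5.47, 84.75].
2.8: z = -2.13, |z| > 2 → outlier.
4.2: z = -2.06, |z| > 2 → outlier.
Every other value lies within [5.47, 84.75].

2.8, 4.2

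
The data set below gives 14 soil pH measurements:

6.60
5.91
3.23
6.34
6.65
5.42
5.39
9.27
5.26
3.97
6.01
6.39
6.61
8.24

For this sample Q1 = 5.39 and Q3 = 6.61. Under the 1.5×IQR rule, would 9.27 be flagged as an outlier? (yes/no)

yes

IQR = Q3 − Q1 = 6.61 − 5.39 = 1.22.
Lower fence = Q1 − 1.5·IQR = 5.39 − 1.83 = 3.56.
Upper fence = Q3 + 1.5·IQR = 6.61 + 1.83 = 8.44.
9.27 lies above the upper fence.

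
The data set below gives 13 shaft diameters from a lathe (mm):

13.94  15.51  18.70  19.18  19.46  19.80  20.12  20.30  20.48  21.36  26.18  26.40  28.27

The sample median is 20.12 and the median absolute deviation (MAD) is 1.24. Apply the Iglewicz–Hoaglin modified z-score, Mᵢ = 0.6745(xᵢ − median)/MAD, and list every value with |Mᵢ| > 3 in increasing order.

|Mᵢ| > 3 ⇔ |xᵢ − 20.12| > 3·1.24/0.6745 = 5.52.
So outliers lie outside [14.60, 25.64].
13.94: M = -3.36 → outlier.
26.18: M = 3.30 → outlier.
26.40: M = 3.42 → outlier.
28.27: M = 4.43 → outlier.

13.94, 26.18, 26.40, 28.27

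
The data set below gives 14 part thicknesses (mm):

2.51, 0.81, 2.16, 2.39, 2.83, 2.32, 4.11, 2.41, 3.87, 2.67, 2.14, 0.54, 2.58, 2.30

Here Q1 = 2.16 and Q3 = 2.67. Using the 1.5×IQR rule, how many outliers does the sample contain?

IQR = 0.51; fences at 2.16 − 0.765 = 1.395 and 2.67 + 0.765 = 3.435.
Outside the cutoffs: 0.54, 0.81, 3.87, 4.11.

4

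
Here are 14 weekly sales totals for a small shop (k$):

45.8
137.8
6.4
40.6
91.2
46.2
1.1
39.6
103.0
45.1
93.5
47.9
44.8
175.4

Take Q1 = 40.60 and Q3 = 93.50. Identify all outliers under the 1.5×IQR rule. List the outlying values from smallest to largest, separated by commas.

IQR = Q3 − Q1 = 93.50 − 40.60 = 52.90.
Lower fence = Q1 − 1.5·IQR = 40.60 − 79.35 = -38.75.
Upper fence = Q3 + 1.5·IQR = 93.50 + 79.35 = 172.85.
175.4 > 172.85 → outlier.
All remaining values lie within [-38.75, 172.85].

175.4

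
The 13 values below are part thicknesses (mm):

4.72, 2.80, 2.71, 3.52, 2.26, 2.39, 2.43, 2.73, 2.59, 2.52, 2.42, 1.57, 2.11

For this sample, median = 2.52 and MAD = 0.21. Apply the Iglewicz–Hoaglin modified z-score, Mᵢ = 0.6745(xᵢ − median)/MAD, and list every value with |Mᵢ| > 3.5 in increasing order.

|Mᵢ| > 3.5 ⇔ |xᵢ − 2.52| > 3.5·0.21/0.6745 = 1.09.
So outliers lie outside [1.43, 3.61].
4.72: M = 7.07 → outlier.

4.72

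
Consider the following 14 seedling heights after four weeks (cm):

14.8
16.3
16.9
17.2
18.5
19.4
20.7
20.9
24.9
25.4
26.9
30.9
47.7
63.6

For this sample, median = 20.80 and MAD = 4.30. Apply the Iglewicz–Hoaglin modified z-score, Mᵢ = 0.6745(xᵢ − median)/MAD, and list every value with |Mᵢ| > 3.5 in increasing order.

|Mᵢ| > 3.5 ⇔ |xᵢ − 20.80| > 3.5·4.30/0.6745 = 22.31.
So outliers lie outside [-1.51, 43.11].
47.7: M = 4.22 → outlier.
63.6: M = 6.71 → outlier.

47.7, 63.6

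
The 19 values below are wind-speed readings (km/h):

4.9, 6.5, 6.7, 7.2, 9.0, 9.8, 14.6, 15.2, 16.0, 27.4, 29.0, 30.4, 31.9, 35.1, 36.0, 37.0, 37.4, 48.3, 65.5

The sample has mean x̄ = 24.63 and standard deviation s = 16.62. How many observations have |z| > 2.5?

Cutoffs: x̄ ± 2.5s = [-16.92, 66.18].
Every value lies within the cutoffs.

0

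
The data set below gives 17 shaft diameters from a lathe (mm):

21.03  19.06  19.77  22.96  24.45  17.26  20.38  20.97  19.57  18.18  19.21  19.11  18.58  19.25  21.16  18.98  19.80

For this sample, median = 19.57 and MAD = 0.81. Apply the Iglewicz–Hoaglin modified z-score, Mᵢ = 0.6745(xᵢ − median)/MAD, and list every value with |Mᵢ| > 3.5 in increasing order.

24.45

|Mᵢ| > 3.5 ⇔ |xᵢ − 19.57| > 3.5·0.81/0.6745 = 4.20.
So outliers lie outside [15.37, 23.77].
24.45: M = 4.06 → outlier.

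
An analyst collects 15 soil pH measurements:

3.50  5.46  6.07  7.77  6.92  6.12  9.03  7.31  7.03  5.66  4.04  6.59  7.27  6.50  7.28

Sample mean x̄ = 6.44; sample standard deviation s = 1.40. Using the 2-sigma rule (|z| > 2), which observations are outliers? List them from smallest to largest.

3.50

Cutoffs at x̄ ± 2s: 6.44 ± 2·1.40 = [3.64, 9.24].
3.50: z = -2.10, |z| > 2 → outlier.
Every other value lies within [3.64, 9.24].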